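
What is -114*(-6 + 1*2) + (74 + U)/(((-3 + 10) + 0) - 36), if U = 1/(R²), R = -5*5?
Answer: 8218749/18125 ≈ 453.45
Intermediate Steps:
R = -25
U = 1/625 (U = 1/((-25)²) = 1/625 ≈ 0.0016000)
-114*(-6 + 1*2) + (74 + U)/(((-3 + 10) + 0) - 36) = -114*(-6 + 1*2) + (74 + 1/625)/(((-3 + 10) + 0) - 36) = -114*(-6 + 2) + 46251/(625*((7 + 0) - 36)) = -114*(-4) + 46251/(625*(7 - 36)) = 456 + (46251/625)/(-29) = 456 + (46251/625)*(-1/29) = 456 - 46251/18125 = 8218749/18125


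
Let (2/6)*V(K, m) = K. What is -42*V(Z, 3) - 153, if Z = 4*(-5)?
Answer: 2367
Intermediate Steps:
Z = -20
V(K, m) = 3*K
-42*V(Z, 3) - 153 = -126*(-20) - 153 = -42*(-60) - 153 = 2520 - 153 = 2367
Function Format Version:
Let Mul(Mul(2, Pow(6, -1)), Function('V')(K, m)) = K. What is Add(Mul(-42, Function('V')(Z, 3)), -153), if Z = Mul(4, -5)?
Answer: 2367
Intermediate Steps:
Z = -20
Function('V')(K, m) = Mul(3, K)
Add(Mul(-42, Function('V')(Z, 3)), -153) = Add(Mul(-42, Mul(3, -20)), -153) = Add(Mul(-42, -60), -153) = Add(2520, -153) = 2367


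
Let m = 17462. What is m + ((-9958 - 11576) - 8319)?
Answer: -12391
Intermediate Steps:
m + ((-9958 - 11576) - 8319) = 17462 + ((-9958 - 11576) - 8319) = 17462 + (-21534 - 8319) = 17462 - 29853 = -12391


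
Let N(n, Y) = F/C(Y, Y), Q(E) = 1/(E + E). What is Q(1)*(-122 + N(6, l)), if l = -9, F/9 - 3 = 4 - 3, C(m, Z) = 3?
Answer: -55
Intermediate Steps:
F = 36 (F = 27 + 9*(4 - 3) = 27 + 9*1 = 27 + 9 = 36)
Q(E) = 1/(2*E)
N(n, Y) = 12 (N(n, Y) = 36/3 = 36*(⅓) = 12)
Q(1)*(-122 + N(6, l)) = ((½)/1)*(-122 + 12) = ((½)*1)*(-110) = (½)*(-110) = -55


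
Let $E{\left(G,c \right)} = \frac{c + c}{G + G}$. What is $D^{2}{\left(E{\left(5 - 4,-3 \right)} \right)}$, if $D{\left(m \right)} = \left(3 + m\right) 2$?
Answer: $0$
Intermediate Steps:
$E{\left(G,c \right)} = \frac{c}{G}$ ($E{\left(G,c \right)} = \frac{2 c}{2 G} = 2 c \frac{1}{2 G} = \frac{c}{G}$)
$D{\left(m \right)} = 6 + 2 m$
$D^{2}{\left(E{\left(5 - 4,-3 \right)} \right)} = \left(6 + 2 \left(- \frac{3}{5 - 4}\right)\right)^{2} = \left(6 + 2 \left(- \frac{3}{1}\right)\right)^{2} = \left(6 + 2 \left(\left(-3\right) 1\right)\right)^{2} = \left(6 + 2 \left(-3\right)\right)^{2} = \left(6 - 6\right)^{2} = 0^{2} = 0$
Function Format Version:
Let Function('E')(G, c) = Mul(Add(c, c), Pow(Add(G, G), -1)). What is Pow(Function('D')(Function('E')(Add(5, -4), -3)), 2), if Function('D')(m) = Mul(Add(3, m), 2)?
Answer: 0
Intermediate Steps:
Function('E')(G, c) = Mul(c, Pow(G, -1)) (Function('E')(G, c) = Mul(Mul(2, c), Pow(Mul(2, G), -1)) = Mul(Mul(2, c), Mul(Rational(1, 2), Pow(G, -1))) = Mul(c, Pow(G, -1)))
Function('D')(m) = Add(6, Mul(2, m))
Pow(Function('D')(Function('E')(Add(5, -4), -3)), 2) = Pow(Add(6, Mul(2, Mul(-3, Pow(Add(5, -4), -1)))), 2) = Pow(Add(6, Mul(2, Mul(-3, Pow(1, -1)))), 2) = Pow(Add(6, Mul(2, Mul(-3, 1))), 2) = Pow(Add(6, Mul(2, -3)), 2) = Pow(Add(6, -6), 2) = Pow(0, 2) = 0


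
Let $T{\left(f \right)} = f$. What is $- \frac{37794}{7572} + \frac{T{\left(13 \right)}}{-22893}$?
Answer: $- \frac{11093801}{2222382} \approx -4.9919$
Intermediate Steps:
$- \frac{37794}{7572} + \frac{T{\left(13 \right)}}{-22893} = - \frac{37794}{7572} + \frac{13}{-22893} = \left(-37794\right) \frac{1}{7572} + 13 \left(- \frac{1}{22893}\right) = - \frac{6299}{1262} - \frac{1}{1761} = - \frac{11093801}{2222382}$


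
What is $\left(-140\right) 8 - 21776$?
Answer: $-22896$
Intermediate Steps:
$\left(-140\right) 8 - 21776 = -1120 - 21776 = -22896$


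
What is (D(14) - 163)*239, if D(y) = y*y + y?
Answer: 11233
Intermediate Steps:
D(y) = y + y² (D(y) = y² + y = y + y²)
(D(14) - 163)*239 = (14*(1 + 14) - 163)*239 = (14*15 - 163)*239 = (210 - 163)*239 = 47*239 = 11233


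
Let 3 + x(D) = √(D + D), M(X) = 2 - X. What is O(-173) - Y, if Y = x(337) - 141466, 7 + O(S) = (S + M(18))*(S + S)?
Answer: 206856 - √674 ≈ 2.0683e+5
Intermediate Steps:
O(S) = -7 + 2*S*(-16 + S) (O(S) = -7 + (S + (2 - 1*18))*(S + S) = -7 + (S + (2 - 18))*(2*S) = -7 + (S - 16)*(2*S) = -7 + (-16 + S)*(2*S) = -7 + 2*S*(-16 + S))
x(D) = -3 + √2*√D (x(D) = -3 + √(D + D) = -3 + √(2*D) = -3 + √2*√D)
Y = -141469 + √674 (Y = (-3 + √2*√337) - 141466 = (-3 + √674) - 141466 = -141469 + √674 ≈ -1.4144e+5)
O(-173) - Y = (-7 - 32*(-173) + 2*(-173)²) - (-141469 + √674) = (-7 + 5536 + 2*29929) + (141469 - √674) = (-7 + 5536 + 59858) + (141469 - √674) = 65387 + (141469 - √674) = 206856 - √674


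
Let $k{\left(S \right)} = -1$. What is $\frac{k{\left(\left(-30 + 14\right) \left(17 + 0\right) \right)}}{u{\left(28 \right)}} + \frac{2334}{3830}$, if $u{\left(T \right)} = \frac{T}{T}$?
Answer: $- \frac{748}{1915} \approx -0.3906$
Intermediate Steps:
$u{\left(T \right)} = 1$
$\frac{k{\left(\left(-30 + 14\right) \left(17 + 0\right) \right)}}{u{\left(28 \right)}} + \frac{2334}{3830} = - 1^{-1} + \frac{2334}{3830} = \left(-1\right) 1 + 2334 \cdot \frac{1}{3830} = -1 + \frac{1167}{1915} = - \frac{748}{1915}$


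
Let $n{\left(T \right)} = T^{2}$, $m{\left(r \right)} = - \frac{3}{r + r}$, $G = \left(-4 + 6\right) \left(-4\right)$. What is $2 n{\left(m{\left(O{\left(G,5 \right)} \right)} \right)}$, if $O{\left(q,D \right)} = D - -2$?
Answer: $\frac{9}{98} \approx 0.091837$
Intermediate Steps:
$G = -8$ ($G = 2 \left(-4\right) = -8$)
$O{\left(q,D \right)} = 2 + D$ ($O{\left(q,D \right)} = D + 2 = 2 + D$)
$m{\left(r \right)} = - \frac{3}{2 r}$
$2 n{\left(m{\left(O{\left(G,5 \right)} \right)} \right)} = 2 \left(- \frac{3}{2 \left(2 + 5\right)}\right)^{2} = 2 \left(- \frac{3}{2 \cdot 7}\right)^{2} = 2 \left(\left(- \frac{3}{2}\right) \frac{1}{7}\right)^{2} = 2 \left(- \frac{3}{14}\right)^{2} = 2 \cdot \frac{9}{196} = \frac{9}{98}$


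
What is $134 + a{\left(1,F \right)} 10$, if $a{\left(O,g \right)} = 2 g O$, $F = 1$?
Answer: $154$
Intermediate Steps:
$a{\left(O,g \right)} = 2 O g$
$134 + a{\left(1,F \right)} 10 = 134 + 2 \cdot 1 \cdot 1 \cdot 10 = 134 + 2 \cdot 10 = 134 + 20 = 154$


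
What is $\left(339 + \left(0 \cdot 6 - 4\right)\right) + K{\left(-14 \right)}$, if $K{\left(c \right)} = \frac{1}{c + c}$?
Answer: $\frac{9379}{28} \approx 334.96$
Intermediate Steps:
$K{\left(c \right)} = \frac{1}{2 c}$
$\left(339 + \left(0 \cdot 6 - 4\right)\right) + K{\left(-14 \right)} = \left(339 + \left(0 \cdot 6 - 4\right)\right) + \frac{1}{2 \left(-14\right)} = \left(339 + \left(0 - 4\right)\right) + \frac{1}{2} \left(- \frac{1}{14}\right) = \left(339 - 4\right) - \frac{1}{28} = 335 - \frac{1}{28} = \frac{9379}{28}$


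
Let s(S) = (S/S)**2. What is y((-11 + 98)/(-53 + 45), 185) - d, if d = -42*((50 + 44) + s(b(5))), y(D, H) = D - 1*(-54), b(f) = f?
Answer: 32265/8 ≈ 4033.1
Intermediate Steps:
s(S) = 1 (s(S) = 1**2 = 1)
y(D, H) = 54 + D (y(D, H) = D + 54 = 54 + D)
d = -3990 (d = -42*((50 + 44) + 1) = -42*(94 + 1) = -42*95 = -3990)
y((-11 + 98)/(-53 + 45), 185) - d = (54 + (-11 + 98)/(-53 + 45)) - 1*(-3990) = (54 + 87/(-8)) + 3990 = (54 + 87*(-1/8)) + 3990 = (54 - 87/8) + 3990 = 345/8 + 3990 = 32265/8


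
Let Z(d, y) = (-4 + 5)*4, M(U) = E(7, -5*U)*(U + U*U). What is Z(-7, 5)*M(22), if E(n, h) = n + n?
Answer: 28336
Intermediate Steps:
E(n, h) = 2*n
M(U) = 14*U + 14*U**2 (M(U) = (2*7)*(U + U*U) = 14*(U + U**2) = 14*U + 14*U**2)
Z(d, y) = 4 (Z(d, y) = 1*4 = 4)
Z(-7, 5)*M(22) = 4*(14*22*(1 + 22)) = 4*(14*22*23) = 4*7084 = 28336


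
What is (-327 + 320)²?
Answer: 49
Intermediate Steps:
(-327 + 320)² = (-7)² = 49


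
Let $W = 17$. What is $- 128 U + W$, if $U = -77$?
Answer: $9873$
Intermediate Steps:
$- 128 U + W = \left(-128\right) \left(-77\right) + 17 = 9856 + 17 = 9873$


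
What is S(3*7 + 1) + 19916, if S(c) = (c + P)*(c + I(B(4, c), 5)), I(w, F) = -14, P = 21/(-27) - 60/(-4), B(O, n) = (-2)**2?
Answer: 181852/9 ≈ 20206.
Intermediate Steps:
B(O, n) = 4
P = 128/9 (P = 21*(-1/27) - 60*(-1/4) = -7/9 + 15 = 128/9 ≈ 14.222)
S(c) = (-14 + c)*(128/9 + c) (S(c) = (c + 128/9)*(c - 14) = (128/9 + c)*(-14 + c) = (-14 + c)*(128/9 + c))
S(3*7 + 1) + 19916 = (-1792/9 + (3*7 + 1)**2 + 2*(3*7 + 1)/9) + 19916 = (-1792/9 + (21 + 1)**2 + 2*(21 + 1)/9) + 19916 = (-1792/9 + 22**2 + (2/9)*22) + 19916 = (-1792/9 + 484 + 44/9) + 19916 = 2608/9 + 19916 = 181852/9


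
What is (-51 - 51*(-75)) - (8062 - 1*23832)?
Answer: 19544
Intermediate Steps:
(-51 - 51*(-75)) - (8062 - 1*23832) = (-51 + 3825) - (8062 - 23832) = 3774 - 1*(-15770) = 3774 + 15770 = 19544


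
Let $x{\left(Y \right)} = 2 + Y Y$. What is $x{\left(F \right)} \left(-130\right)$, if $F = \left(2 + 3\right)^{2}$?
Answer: $-81510$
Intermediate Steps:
$F = 25$ ($F = 5^{2} = 25$)
$x{\left(Y \right)} = 2 + Y^{2}$
$x{\left(F \right)} \left(-130\right) = \left(2 + 25^{2}\right) \left(-130\right) = \left(2 + 625\right) \left(-130\right) = 627 \left(-130\right) = -81510$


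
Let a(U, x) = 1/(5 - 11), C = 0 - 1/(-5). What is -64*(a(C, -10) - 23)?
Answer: 4448/3 ≈ 1482.7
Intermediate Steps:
C = ⅕ (C = 0 - 1*(-⅕) = 0 + ⅕ = ⅕ ≈ 0.20000)
a(U, x) = -⅙ (a(U, x) = 1/(-6) = -⅙)
-64*(a(C, -10) - 23) = -64*(-⅙ - 23) = -64*(-139/6) = 4448/3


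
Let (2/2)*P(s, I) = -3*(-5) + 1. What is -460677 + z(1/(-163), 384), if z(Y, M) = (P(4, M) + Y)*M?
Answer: -74089263/163 ≈ -4.5454e+5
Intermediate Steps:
P(s, I) = 16 (P(s, I) = -3*(-5) + 1 = 15 + 1 = 16)
z(Y, M) = M*(16 + Y) (z(Y, M) = (16 + Y)*M = M*(16 + Y))
-460677 + z(1/(-163), 384) = -460677 + 384*(16 + 1/(-163)) = -460677 + 384*(16 - 1/163) = -460677 + 384*(2607/163) = -460677 + 1001088/163 = -74089263/163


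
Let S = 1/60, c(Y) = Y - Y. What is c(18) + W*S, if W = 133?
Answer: 133/60 ≈ 2.2167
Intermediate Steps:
c(Y) = 0
S = 1/60 ≈ 0.016667
c(18) + W*S = 0 + 133*(1/60) = 0 + 133/60 = 133/60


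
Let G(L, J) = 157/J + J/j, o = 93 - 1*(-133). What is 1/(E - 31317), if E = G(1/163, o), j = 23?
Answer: -5198/162731079 ≈ -3.1942e-5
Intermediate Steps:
o = 226 (o = 93 + 133 = 226)
G(L, J) = 157/J + J/23
E = 54687/5198 (E = 157/226 + (1/23)*226 = 157*(1/226) + 226/23 = 157/226 + 226/23 = 54687/5198 ≈ 10.521)
1/(E - 31317) = 1/(54687/5198 - 31317) = 1/(-162731079/5198) = -5198/162731079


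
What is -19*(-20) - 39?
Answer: 341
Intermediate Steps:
-19*(-20) - 39 = 380 - 39 = 341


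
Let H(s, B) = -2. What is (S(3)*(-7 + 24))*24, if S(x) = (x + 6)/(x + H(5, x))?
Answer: 3672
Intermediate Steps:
S(x) = (6 + x)/(-2 + x) (S(x) = (x + 6)/(x - 2) = (6 + x)/(-2 + x))
(S(3)*(-7 + 24))*24 = (((6 + 3)/(-2 + 3))*(-7 + 24))*24 = ((9/1)*17)*24 = ((1*9)*17)*24 = (9*17)*24 = 153*24 = 3672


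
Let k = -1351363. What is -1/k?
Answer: 1/1351363 ≈ 7.3999e-7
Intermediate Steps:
-1/k = -1/(-1351363) = -1*(-1/1351363) = 1/1351363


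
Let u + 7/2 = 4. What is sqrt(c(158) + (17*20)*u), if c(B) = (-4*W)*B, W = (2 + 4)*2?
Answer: I*sqrt(7414) ≈ 86.105*I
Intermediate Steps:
W = 12 (W = 6*2 = 12)
u = 1/2 (u = -7/2 + 4 = 1/2 ≈ 0.50000)
c(B) = -48*B (c(B) = (-4*12)*B = -48*B)
sqrt(c(158) + (17*20)*u) = sqrt(-48*158 + (17*20)*(1/2)) = sqrt(-7584 + 340*(1/2)) = sqrt(-7584 + 170) = sqrt(-7414) = I*sqrt(7414)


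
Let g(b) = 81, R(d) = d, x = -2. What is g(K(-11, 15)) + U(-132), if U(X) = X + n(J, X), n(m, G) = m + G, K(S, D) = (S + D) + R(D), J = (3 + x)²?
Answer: -182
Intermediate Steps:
J = 1 (J = (3 - 2)² = 1² = 1)
K(S, D) = S + 2*D (K(S, D) = (S + D) + D = (D + S) + D = S + 2*D)
n(m, G) = G + m
U(X) = 1 + 2*X (U(X) = X + (X + 1) = X + (1 + X) = 1 + 2*X)
g(K(-11, 15)) + U(-132) = 81 + (1 + 2*(-132)) = 81 + (1 - 264) = 81 - 263 = -182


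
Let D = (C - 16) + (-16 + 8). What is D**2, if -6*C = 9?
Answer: 2601/4 ≈ 650.25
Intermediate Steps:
C = -3/2 (C = -1/6*9 = -3/2 ≈ -1.5000)
D = -51/2 (D = (-3/2 - 16) + (-16 + 8) = -35/2 - 8 = -51/2 ≈ -25.500)
D**2 = (-51/2)**2 = 2601/4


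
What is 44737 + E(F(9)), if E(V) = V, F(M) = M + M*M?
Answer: 44827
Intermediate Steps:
F(M) = M + M²
44737 + E(F(9)) = 44737 + 9*(1 + 9) = 44737 + 9*10 = 44737 + 90 = 44827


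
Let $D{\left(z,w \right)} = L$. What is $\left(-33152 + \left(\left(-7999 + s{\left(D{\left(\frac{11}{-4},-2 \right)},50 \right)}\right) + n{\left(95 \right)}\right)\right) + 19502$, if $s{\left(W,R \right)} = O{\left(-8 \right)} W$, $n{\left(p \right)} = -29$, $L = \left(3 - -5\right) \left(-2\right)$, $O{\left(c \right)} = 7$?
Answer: $-21790$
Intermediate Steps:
$L = -16$ ($L = \left(3 + 5\right) \left(-2\right) = 8 \left(-2\right) = -16$)
$D{\left(z,w \right)} = -16$
$s{\left(W,R \right)} = 7 W$
$\left(-33152 + \left(\left(-7999 + s{\left(D{\left(\frac{11}{-4},-2 \right)},50 \right)}\right) + n{\left(95 \right)}\right)\right) + 19502 = \left(-33152 + \left(\left(-7999 + 7 \left(-16\right)\right) - 29\right)\right) + 19502 = \left(-33152 - 8140\right) + 19502 = -41292 + 19502 = -21790$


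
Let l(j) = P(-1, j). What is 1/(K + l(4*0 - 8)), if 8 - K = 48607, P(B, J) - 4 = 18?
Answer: -1/48577 ≈ -2.0586e-5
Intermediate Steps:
P(B, J) = 22 (P(B, J) = 4 + 18 = 22)
l(j) = 22
K = -48599 (K = 8 - 1*48607 = 8 - 48607 = -48599)
1/(K + l(4*0 - 8)) = 1/(-48599 + 22) = 1/(-48577) = -1/48577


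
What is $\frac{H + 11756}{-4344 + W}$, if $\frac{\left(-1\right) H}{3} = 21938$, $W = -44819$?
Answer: $\frac{54058}{49163} \approx 1.0996$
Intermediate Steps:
$H = -65814$ ($H = \left(-3\right) 21938 = -65814$)
$\frac{H + 11756}{-4344 + W} = \frac{-65814 + 11756}{-4344 - 44819} = - \frac{54058}{-49163} = \left(-54058\right) \left(- \frac{1}{49163}\right) = \frac{54058}{49163}$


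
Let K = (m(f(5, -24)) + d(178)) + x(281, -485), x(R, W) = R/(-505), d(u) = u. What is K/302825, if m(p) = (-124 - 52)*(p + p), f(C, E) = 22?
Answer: -3821111/152926625 ≈ -0.024987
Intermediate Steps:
x(R, W) = -R/505 (x(R, W) = R*(-1/505) = -R/505)
m(p) = -352*p
K = -3821111/505 (K = (-352*22 + 178) - 1/505*281 = (-7744 + 178) - 281/505 = -7566 - 281/505 = -3821111/505 ≈ -7566.6)
K/302825 = -3821111/505/302825 = -3821111/505*1/302825 = -3821111/152926625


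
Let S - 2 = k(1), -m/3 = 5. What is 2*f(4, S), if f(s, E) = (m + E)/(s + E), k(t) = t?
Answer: -24/7 ≈ -3.4286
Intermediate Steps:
m = -15 (m = -3*5 = -15)
S = 3 (S = 2 + 1 = 3)
f(s, E) = (-15 + E)/(E + s) (f(s, E) = (-15 + E)/(s + E) = (-15 + E)/(E + s))
2*f(4, S) = 2*((-15 + 3)/(3 + 4)) = 2*(-12/7) = -24/7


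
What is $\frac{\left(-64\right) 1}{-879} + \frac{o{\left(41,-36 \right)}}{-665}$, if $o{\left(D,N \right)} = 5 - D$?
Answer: $\frac{74204}{584535} \approx 0.12695$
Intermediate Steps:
$\frac{\left(-64\right) 1}{-879} + \frac{o{\left(41,-36 \right)}}{-665} = \frac{\left(-64\right) 1}{-879} + \frac{5 - 41}{-665} = \left(-64\right) \left(- \frac{1}{879}\right) + \left(5 - 41\right) \left(- \frac{1}{665}\right) = \frac{64}{879} - - \frac{36}{665} = \frac{64}{879} + \frac{36}{665} = \frac{74204}{584535}$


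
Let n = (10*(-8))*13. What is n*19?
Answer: -19760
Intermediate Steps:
n = -1040 (n = -80*13 = -1040)
n*19 = -1040*19 = -19760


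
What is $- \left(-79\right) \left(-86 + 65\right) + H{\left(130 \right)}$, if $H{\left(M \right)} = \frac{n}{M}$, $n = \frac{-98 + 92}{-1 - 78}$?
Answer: $- \frac{8518962}{5135} \approx -1659.0$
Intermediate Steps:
$n = \frac{6}{79}$ ($n = - \frac{6}{-79} = \left(-6\right) \left(- \frac{1}{79}\right) = \frac{6}{79} \approx 0.075949$)
$H{\left(M \right)} = \frac{6}{79 M}$
$- \left(-79\right) \left(-86 + 65\right) + H{\left(130 \right)} = - \left(-79\right) \left(-86 + 65\right) + \frac{6}{79 \cdot 130} = - \left(-79\right) \left(-21\right) + \frac{6}{79} \cdot \frac{1}{130} = \left(-1\right) 1659 + \frac{3}{5135} = -1659 + \frac{3}{5135} = - \frac{8518962}{5135}$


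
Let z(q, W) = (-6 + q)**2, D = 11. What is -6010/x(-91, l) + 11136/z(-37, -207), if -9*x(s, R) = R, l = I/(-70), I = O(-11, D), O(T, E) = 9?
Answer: -777863164/1849 ≈ -4.2069e+5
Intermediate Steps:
I = 9
l = -9/70 (l = 9/(-70) = 9*(-1/70) = -9/70 ≈ -0.12857)
x(s, R) = -R/9
-6010/x(-91, l) + 11136/z(-37, -207) = -6010/((-1/9*(-9/70))) + 11136/((-6 - 37)**2) = -6010/1/70 + 11136/((-43)**2) = -6010*70 + 11136/1849 = -420700 + 11136*(1/1849) = -420700 + 11136/1849 = -777863164/1849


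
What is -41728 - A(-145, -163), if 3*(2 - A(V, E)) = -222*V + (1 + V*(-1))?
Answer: -92854/3 ≈ -30951.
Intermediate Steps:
A(V, E) = 5/3 + 223*V/3 (A(V, E) = 2 - (-222*V + (1 + V*(-1)))/3 = 2 - (-222*V + (1 - V))/3 = 2 - (1 - 223*V)/3 = 2 + (-⅓ + 223*V/3) = 5/3 + 223*V/3)
-41728 - A(-145, -163) = -41728 - (5/3 + (223/3)*(-145)) = -41728 - (5/3 - 32335/3) = -41728 - 1*(-32330/3) = -41728 + 32330/3 = -92854/3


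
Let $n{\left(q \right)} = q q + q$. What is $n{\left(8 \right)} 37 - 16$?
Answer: $2648$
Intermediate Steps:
$n{\left(q \right)} = q + q^{2}$ ($n{\left(q \right)} = q^{2} + q = q + q^{2}$)
$n{\left(8 \right)} 37 - 16 = 8 \left(1 + 8\right) 37 - 16 = 8 \cdot 9 \cdot 37 - 16 = 72 \cdot 37 - 16 = 2664 - 16 = 2648$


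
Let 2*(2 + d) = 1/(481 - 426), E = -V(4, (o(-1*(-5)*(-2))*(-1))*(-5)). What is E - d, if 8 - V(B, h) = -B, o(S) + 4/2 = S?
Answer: -1101/110 ≈ -10.009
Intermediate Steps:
o(S) = -2 + S
V(B, h) = 8 + B (V(B, h) = 8 - (-1)*B = 8 + B)
E = -12 (E = -(8 + 4) = -1*12 = -12)
d = -219/110 (d = -2 + 1/(2*(481 - 426)) = -2 + (1/2)/55 = -2 + (1/2)*(1/55) = -2 + 1/110 = -219/110 ≈ -1.9909)
E - d = -12 - 1*(-219/110) = -12 + 219/110 = -1101/110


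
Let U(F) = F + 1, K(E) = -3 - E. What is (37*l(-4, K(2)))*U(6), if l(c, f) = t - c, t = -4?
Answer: 0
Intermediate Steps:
U(F) = 1 + F
l(c, f) = -4 - c
(37*l(-4, K(2)))*U(6) = (37*(-4 - 1*(-4)))*(1 + 6) = (37*(-4 + 4))*7 = (37*0)*7 = 0*7 = 0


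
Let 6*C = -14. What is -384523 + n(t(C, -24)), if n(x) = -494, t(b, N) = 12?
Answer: -385017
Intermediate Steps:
C = -7/3 (C = (1/6)*(-14) = -7/3 ≈ -2.3333)
-384523 + n(t(C, -24)) = -384523 - 494 = -385017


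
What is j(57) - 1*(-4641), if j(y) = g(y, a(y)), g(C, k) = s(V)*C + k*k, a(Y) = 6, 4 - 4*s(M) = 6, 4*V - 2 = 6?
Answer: 9297/2 ≈ 4648.5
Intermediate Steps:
V = 2 (V = 1/2 + (1/4)*6 = 1/2 + 3/2 = 2)
s(M) = -1/2 (s(M) = 1 - 1/4*6 = 1 - 3/2 = -1/2)
g(C, k) = k**2 - C/2 (g(C, k) = -C/2 + k*k = -C/2 + k**2 = k**2 - C/2)
j(y) = 36 - y/2 (j(y) = 6**2 - y/2 = 36 - y/2)
j(57) - 1*(-4641) = (36 - 1/2*57) - 1*(-4641) = (36 - 57/2) + 4641 = 15/2 + 4641 = 9297/2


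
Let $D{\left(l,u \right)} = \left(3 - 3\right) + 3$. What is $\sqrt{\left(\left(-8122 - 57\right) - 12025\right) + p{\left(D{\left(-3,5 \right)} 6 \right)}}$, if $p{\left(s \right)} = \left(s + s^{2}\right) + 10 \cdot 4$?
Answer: $i \sqrt{19822} \approx 140.79 i$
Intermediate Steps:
$D{\left(l,u \right)} = 3$ ($D{\left(l,u \right)} = 0 + 3 = 3$)
$p{\left(s \right)} = 40 + s + s^{2}$ ($p{\left(s \right)} = \left(s + s^{2}\right) + 40 = 40 + s + s^{2}$)
$\sqrt{\left(\left(-8122 - 57\right) - 12025\right) + p{\left(D{\left(-3,5 \right)} 6 \right)}} = \sqrt{\left(\left(-8122 - 57\right) - 12025\right) + \left(40 + 3 \cdot 6 + \left(3 \cdot 6\right)^{2}\right)} = \sqrt{\left(-8179 - 12025\right) + \left(40 + 18 + 18^{2}\right)} = \sqrt{-20204 + \left(40 + 18 + 324\right)} = \sqrt{-20204 + 382} = \sqrt{-19822} = i \sqrt{19822}$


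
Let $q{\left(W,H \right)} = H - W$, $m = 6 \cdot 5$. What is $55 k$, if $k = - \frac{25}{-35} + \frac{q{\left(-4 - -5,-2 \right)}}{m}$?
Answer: $\frac{473}{14} \approx 33.786$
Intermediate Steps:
$m = 30$
$k = \frac{43}{70}$ ($k = - \frac{25}{-35} + \frac{-2 - \left(-4 - -5\right)}{30} = \left(-25\right) \left(- \frac{1}{35}\right) + \left(-2 - \left(-4 + 5\right)\right) \frac{1}{30} = \frac{5}{7} + \left(-2 - 1\right) \frac{1}{30} = \frac{5}{7} - \frac{1}{10} = \frac{43}{70} \approx 0.61429$)
$55 k = 55 \cdot \frac{43}{70} = \frac{473}{14}$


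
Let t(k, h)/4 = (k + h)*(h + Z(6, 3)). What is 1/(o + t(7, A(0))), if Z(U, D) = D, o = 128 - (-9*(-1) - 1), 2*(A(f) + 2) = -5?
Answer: 1/105 ≈ 0.0095238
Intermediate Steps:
A(f) = -9/2 (A(f) = -2 + (½)*(-5) = -2 - 5/2 = -9/2)
o = 120 (o = 128 - (9 - 1) = 128 - 1*8 = 128 - 8 = 120)
t(k, h) = 4*(3 + h)*(h + k) (t(k, h) = 4*((k + h)*(h + 3)) = 4*((h + k)*(3 + h)) = 4*((3 + h)*(h + k)) = 4*(3 + h)*(h + k))
1/(o + t(7, A(0))) = 1/(120 + (4*(-9/2)² + 12*(-9/2) + 12*7 + 4*(-9/2)*7)) = 1/(120 + (4*(81/4) - 54 + 84 - 126)) = 1/(120 + (81 - 54 + 84 - 126)) = 1/(120 - 15) = 1/105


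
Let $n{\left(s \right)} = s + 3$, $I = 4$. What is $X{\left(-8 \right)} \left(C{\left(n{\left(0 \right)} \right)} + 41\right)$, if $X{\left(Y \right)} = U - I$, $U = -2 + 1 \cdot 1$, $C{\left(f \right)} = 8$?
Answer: $-245$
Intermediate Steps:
$n{\left(s \right)} = 3 + s$
$U = -1$ ($U = -2 + 1 = -1$)
$X{\left(Y \right)} = -5$ ($X{\left(Y \right)} = -1 - 4 = -5$)
$X{\left(-8 \right)} \left(C{\left(n{\left(0 \right)} \right)} + 41\right) = - 5 \left(8 + 41\right) = \left(-5\right) 49 = -245$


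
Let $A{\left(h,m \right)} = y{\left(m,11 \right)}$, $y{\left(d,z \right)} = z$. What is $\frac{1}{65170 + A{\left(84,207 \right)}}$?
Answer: $\frac{1}{65181} \approx 1.5342 \cdot 10^{-5}$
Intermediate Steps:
$A{\left(h,m \right)} = 11$
$\frac{1}{65170 + A{\left(84,207 \right)}} = \frac{1}{65170 + 11} = \frac{1}{65181}$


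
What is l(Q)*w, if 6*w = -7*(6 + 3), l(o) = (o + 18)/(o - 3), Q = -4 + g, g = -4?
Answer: 105/11 ≈ 9.5455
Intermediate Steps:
Q = -8 (Q = -4 - 4 = -8)
l(o) = (18 + o)/(-3 + o)
w = -21/2 (w = (-7*(6 + 3))/6 = (-7*9)/6 = (⅙)*(-63) = -21/2 ≈ -10.500)
l(Q)*w = ((18 - 8)/(-3 - 8))*(-21/2) = (10/(-11))*(-21/2) = -1/11*10*(-21/2) = -10/11*(-21/2) = 105/11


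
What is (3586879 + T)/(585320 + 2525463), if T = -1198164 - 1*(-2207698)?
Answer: 4596413/3110783 ≈ 1.4776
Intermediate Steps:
T = 1009534 (T = -1198164 + 2207698 = 1009534)
(3586879 + T)/(585320 + 2525463) = (3586879 + 1009534)/(585320 + 2525463) = 4596413/3110783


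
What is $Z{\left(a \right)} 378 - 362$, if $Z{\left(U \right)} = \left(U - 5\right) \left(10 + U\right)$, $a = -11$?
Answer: $5686$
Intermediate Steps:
$Z{\left(U \right)} = \left(-5 + U\right) \left(10 + U\right)$
$Z{\left(a \right)} 378 - 362 = \left(-50 + \left(-11\right)^{2} + 5 \left(-11\right)\right) 378 - 362 = \left(-50 + 121 - 55\right) 378 - 362 = 16 \cdot 378 - 362 = 6048 - 362 = 5686$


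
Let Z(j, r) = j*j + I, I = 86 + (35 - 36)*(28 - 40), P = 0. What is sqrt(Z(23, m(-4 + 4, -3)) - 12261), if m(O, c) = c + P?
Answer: I*sqrt(11634) ≈ 107.86*I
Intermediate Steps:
m(O, c) = c (m(O, c) = c + 0 = c)
I = 98 (I = 86 - 1*(-12) = 86 + 12 = 98)
Z(j, r) = 98 + j**2 (Z(j, r) = j*j + 98 = j**2 + 98 = 98 + j**2)
sqrt(Z(23, m(-4 + 4, -3)) - 12261) = sqrt((98 + 23**2) - 12261) = sqrt((98 + 529) - 12261) = sqrt(627 - 12261) = sqrt(-11634) = I*sqrt(11634)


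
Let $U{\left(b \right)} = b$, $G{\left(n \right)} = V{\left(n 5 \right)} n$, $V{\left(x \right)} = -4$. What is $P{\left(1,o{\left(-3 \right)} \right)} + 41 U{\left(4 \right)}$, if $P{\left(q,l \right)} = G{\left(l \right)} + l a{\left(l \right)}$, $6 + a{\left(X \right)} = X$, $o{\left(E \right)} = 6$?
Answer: $140$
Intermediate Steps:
$a{\left(X \right)} = -6 + X$
$G{\left(n \right)} = - 4 n$
$P{\left(q,l \right)} = - 4 l + l \left(-6 + l\right)$
$P{\left(1,o{\left(-3 \right)} \right)} + 41 U{\left(4 \right)} = 6 \left(-10 + 6\right) + 41 \cdot 4 = 6 \left(-4\right) + 164 = -24 + 164 = 140$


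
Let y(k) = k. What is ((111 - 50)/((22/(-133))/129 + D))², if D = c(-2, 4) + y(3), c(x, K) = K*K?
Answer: 1095323416929/106250573521 ≈ 10.309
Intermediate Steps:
c(x, K) = K²
D = 19 (D = 4² + 3 = 16 + 3 = 19)
((111 - 50)/((22/(-133))/129 + D))² = ((111 - 50)/((22/(-133))/129 + 19))² = (61/((22*(-1/133))*(1/129) + 19))² = (61/(-22/133*1/129 + 19))² = (61/(-22/17157 + 19))² = (61/(325961/17157))² = (61*(17157/325961))² = (1046577/325961)² = 1095323416929/106250573521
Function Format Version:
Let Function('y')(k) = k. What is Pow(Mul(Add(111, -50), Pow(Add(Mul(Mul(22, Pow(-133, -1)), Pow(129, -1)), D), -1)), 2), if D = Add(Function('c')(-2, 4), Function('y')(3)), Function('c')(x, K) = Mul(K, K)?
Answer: Rational(1095323416929, 106250573521) ≈ 10.309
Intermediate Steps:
Function('c')(x, K) = Pow(K, 2)
D = 19 (D = Add(Pow(4, 2), 3) = Add(16, 3) = 19)
Pow(Mul(Add(111, -50), Pow(Add(Mul(Mul(22, Pow(-133, -1)), Pow(129, -1)), D), -1)), 2) = Pow(Mul(Add(111, -50), Pow(Add(Mul(Mul(22, Pow(-133, -1)), Pow(129, -1)), 19), -1)), 2) = Pow(Mul(61, Pow(Add(Mul(Mul(22, Rational(-1, 133)), Rational(1, 129)), 19), -1)), 2) = Pow(Mul(61, Pow(Add(Mul(Rational(-22, 133), Rational(1, 129)), 19), -1)), 2) = Pow(Mul(61, Pow(Add(Rational(-22, 17157), 19), -1)), 2) = Pow(Mul(61, Pow(Rational(325961, 17157), -1)), 2) = Pow(Mul(61, Rational(17157, 325961)), 2) = Pow(Rational(1046577, 325961), 2) = Rational(1095323416929, 106250573521)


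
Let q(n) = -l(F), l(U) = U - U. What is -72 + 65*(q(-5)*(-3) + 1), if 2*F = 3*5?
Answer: -7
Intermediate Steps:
F = 15/2 (F = (3*5)/2 = (1/2)*15 = 15/2 ≈ 7.5000)
l(U) = 0
q(n) = 0 (q(n) = -1*0 = 0)
-72 + 65*(q(-5)*(-3) + 1) = -72 + 65*(0*(-3) + 1) = -72 + 65*(0 + 1) = -72 + 65*1 = -72 + 65 = -7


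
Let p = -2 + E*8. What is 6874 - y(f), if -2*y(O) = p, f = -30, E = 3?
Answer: 6885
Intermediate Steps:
p = 22 (p = -2 + 3*8 = -2 + 24 = 22)
y(O) = -11 (y(O) = -1/2*22 = -11)
6874 - y(f) = 6874 - 1*(-11) = 6874 + 11 = 6885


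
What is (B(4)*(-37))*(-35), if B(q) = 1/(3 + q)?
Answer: 185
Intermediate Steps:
(B(4)*(-37))*(-35) = (-37/(3 + 4))*(-35) = (-37/7)*(-35) = ((⅐)*(-37))*(-35) = -37/7*(-35) = 185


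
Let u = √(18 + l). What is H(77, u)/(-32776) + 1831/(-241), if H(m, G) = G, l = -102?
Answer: -1831/241 - I*√21/16388 ≈ -7.5975 - 0.00027963*I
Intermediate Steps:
u = 2*I*√21 (u = √(18 - 102) = √(-84) = 2*I*√21 ≈ 9.1651*I)
H(77, u)/(-32776) + 1831/(-241) = (2*I*√21)/(-32776) + 1831/(-241) = (2*I*√21)*(-1/32776) + 1831*(-1/241) = -I*√21/16388 - 1831/241 = -1831/241 - I*√21/16388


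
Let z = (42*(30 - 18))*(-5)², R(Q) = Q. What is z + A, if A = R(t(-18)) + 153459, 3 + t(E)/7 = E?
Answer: 165912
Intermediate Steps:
t(E) = -21 + 7*E
A = 153312 (A = (-21 + 7*(-18)) + 153459 = (-21 - 126) + 153459 = -147 + 153459 = 153312)
z = 12600 (z = (42*12)*25 = 504*25 = 12600)
z + A = 12600 + 153312 = 165912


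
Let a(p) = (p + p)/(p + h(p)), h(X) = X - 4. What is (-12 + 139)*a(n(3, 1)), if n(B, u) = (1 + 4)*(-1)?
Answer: 635/7 ≈ 90.714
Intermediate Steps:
h(X) = -4 + X
n(B, u) = -5 (n(B, u) = 5*(-1) = -5)
a(p) = 2*p/(-4 + 2*p) (a(p) = (p + p)/(p + (-4 + p)) = (2*p)/(-4 + 2*p) = 2*p/(-4 + 2*p))
(-12 + 139)*a(n(3, 1)) = (-12 + 139)*(-5/(-2 - 5)) = 127*(-5/(-7)) = 127*(-5*(-1/7)) = 127*(5/7) = 635/7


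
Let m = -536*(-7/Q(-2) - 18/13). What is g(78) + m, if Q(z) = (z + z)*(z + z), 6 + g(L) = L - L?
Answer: 25237/26 ≈ 970.65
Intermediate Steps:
g(L) = -6 (g(L) = -6 + (L - L) = -6 + 0 = -6)
Q(z) = 4*z² (Q(z) = (2*z)*(2*z) = 4*z²)
m = 25393/26 (m = -536*(-7/(4*(-2)²) - 18/13) = -536*(-7/(4*4) - 18*1/13) = -536*(-7/16 - 18/13) = -536*(-379/208) = 25393/26 ≈ 976.65)
g(78) + m = -6 + 25393/26 = 25237/26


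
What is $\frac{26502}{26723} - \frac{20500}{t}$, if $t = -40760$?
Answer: $\frac{81402151}{54461474} \approx 1.4947$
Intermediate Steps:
$\frac{26502}{26723} - \frac{20500}{t} = \frac{26502}{26723} - \frac{20500}{-40760} = 26502 \cdot \frac{1}{26723} - - \frac{1025}{2038} = \frac{26502}{26723} + \frac{1025}{2038} = \frac{81402151}{54461474}$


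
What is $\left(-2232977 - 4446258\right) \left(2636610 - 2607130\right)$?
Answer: $-196903847800$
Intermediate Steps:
$\left(-2232977 - 4446258\right) \left(2636610 - 2607130\right) = \left(-6679235\right) 29480 = -196903847800$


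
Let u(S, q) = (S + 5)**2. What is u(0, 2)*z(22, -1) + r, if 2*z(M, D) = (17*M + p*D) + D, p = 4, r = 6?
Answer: 9237/2 ≈ 4618.5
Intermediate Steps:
z(M, D) = 5*D/2 + 17*M/2 (z(M, D) = ((17*M + 4*D) + D)/2 = ((4*D + 17*M) + D)/2 = (5*D + 17*M)/2 = 5*D/2 + 17*M/2)
u(S, q) = (5 + S)**2
u(0, 2)*z(22, -1) + r = (5 + 0)**2*((5/2)*(-1) + (17/2)*22) + 6 = 5**2*(-5/2 + 187) + 6 = 25*(369/2) + 6 = 9225/2 + 6 = 9237/2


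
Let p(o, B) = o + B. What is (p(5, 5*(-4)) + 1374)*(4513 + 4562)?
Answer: 12332925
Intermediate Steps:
p(o, B) = B + o
(p(5, 5*(-4)) + 1374)*(4513 + 4562) = ((5*(-4) + 5) + 1374)*(4513 + 4562) = ((-20 + 5) + 1374)*9075 = (-15 + 1374)*9075 = 1359*9075 = 12332925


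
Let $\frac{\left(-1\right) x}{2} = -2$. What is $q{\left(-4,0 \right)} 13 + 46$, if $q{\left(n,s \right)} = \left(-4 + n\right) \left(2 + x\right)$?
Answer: $-578$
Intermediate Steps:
$x = 4$ ($x = \left(-2\right) \left(-2\right) = 4$)
$q{\left(n,s \right)} = -24 + 6 n$ ($q{\left(n,s \right)} = \left(-4 + n\right) \left(2 + 4\right) = \left(-4 + n\right) 6 = -24 + 6 n$)
$q{\left(-4,0 \right)} 13 + 46 = \left(-24 + 6 \left(-4\right)\right) 13 + 46 = \left(-24 - 24\right) 13 + 46 = \left(-48\right) 13 + 46 = -624 + 46 = -578$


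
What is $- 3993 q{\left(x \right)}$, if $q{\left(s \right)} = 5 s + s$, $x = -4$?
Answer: $95832$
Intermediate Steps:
$q{\left(s \right)} = 6 s$
$- 3993 q{\left(x \right)} = - 3993 \cdot 6 \left(-4\right) = \left(-3993\right) \left(-24\right) = 95832$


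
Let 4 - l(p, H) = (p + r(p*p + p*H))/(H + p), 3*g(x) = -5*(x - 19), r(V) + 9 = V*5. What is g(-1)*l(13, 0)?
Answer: -79700/39 ≈ -2043.6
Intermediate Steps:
r(V) = -9 + 5*V (r(V) = -9 + V*5 = -9 + 5*V)
g(x) = 95/3 - 5*x/3 (g(x) = (-5*(x - 19))/3 = (-5*(-19 + x))/3 = (95 - 5*x)/3 = 95/3 - 5*x/3)
l(p, H) = 4 - (-9 + p + 5*p² + 5*H*p)/(H + p) (l(p, H) = 4 - (p + (-9 + 5*(p*p + p*H)))/(H + p) = 4 - (p + (-9 + 5*(p² + H*p)))/(H + p) = 4 - (p + (-9 + (5*p² + 5*H*p)))/(H + p) = 4 - (p + (-9 + 5*p² + 5*H*p))/(H + p) = 4 - (-9 + p + 5*p² + 5*H*p)/(H + p))
g(-1)*l(13, 0) = (95/3 - 5/3*(-1))*((9 + 3*13 + 4*0 - 5*13*(0 + 13))/(0 + 13)) = (95/3 + 5/3)*((9 + 39 + 0 - 5*13*13)/13) = 100*((9 + 39 + 0 - 845)/13)/3 = 100*((1/13)*(-797))/3 = (100/3)*(-797/13) = -79700/39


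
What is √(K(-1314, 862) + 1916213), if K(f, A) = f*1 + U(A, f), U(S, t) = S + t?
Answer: √1914447 ≈ 1383.6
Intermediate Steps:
K(f, A) = A + 2*f (K(f, A) = f*1 + (A + f) = f + (A + f) = A + 2*f)
√(K(-1314, 862) + 1916213) = √((862 + 2*(-1314)) + 1916213) = √((862 - 2628) + 1916213) = √(-1766 + 1916213) = √1914447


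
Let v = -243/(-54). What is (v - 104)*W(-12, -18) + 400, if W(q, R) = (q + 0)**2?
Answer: -13928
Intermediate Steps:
v = 9/2 (v = -243*(-1/54) = 9/2 ≈ 4.5000)
W(q, R) = q**2
(v - 104)*W(-12, -18) + 400 = (9/2 - 104)*(-12)**2 + 400 = -199/2*144 + 400 = -14328 + 400 = -13928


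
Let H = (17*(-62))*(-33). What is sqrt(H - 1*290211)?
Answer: 3*I*sqrt(28381) ≈ 505.4*I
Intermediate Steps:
H = 34782 (H = -1054*(-33) = 34782)
sqrt(H - 1*290211) = sqrt(34782 - 1*290211) = sqrt(34782 - 290211) = sqrt(-255429) = 3*I*sqrt(28381)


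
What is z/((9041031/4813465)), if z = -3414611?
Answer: -16436110537115/9041031 ≈ -1.8179e+6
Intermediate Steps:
z/((9041031/4813465)) = -3414611/(9041031/4813465) = -3414611/(9041031*(1/4813465)) = -3414611/9041031/4813465 = -3414611*4813465/9041031 = -16436110537115/9041031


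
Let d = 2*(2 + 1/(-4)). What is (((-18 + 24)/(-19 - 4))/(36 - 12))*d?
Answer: -7/184 ≈ -0.038043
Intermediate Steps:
d = 7/2 (d = 2*(2 - ¼) = 2*(7/4) = 7/2 ≈ 3.5000)
(((-18 + 24)/(-19 - 4))/(36 - 12))*d = (((-18 + 24)/(-19 - 4))/(36 - 12))*(7/2) = ((6/(-23))/24)*(7/2) = ((6*(-1/23))/24)*(7/2) = ((1/24)*(-6/23))*(7/2) = -1/92*7/2 = -7/184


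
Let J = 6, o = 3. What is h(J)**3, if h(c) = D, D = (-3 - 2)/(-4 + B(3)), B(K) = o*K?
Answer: -1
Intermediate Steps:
B(K) = 3*K
D = -1 (D = (-3 - 2)/(-4 + 3*3) = -5/(-4 + 9) = -5/5 = -5*1/5 = -1)
h(c) = -1
h(J)**3 = (-1)**3 = -1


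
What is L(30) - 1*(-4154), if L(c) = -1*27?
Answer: 4127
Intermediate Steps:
L(c) = -27
L(30) - 1*(-4154) = -27 - 1*(-4154) = -27 + 4154 = 4127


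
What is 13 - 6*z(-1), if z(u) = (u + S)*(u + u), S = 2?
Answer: 25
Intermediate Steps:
z(u) = 2*u*(2 + u) (z(u) = (u + 2)*(u + u) = (2 + u)*(2*u) = 2*u*(2 + u))
13 - 6*z(-1) = 13 - 12*(-1)*(2 - 1) = 13 - 12*(-1) = 13 - 6*(-2) = 13 + 12 = 25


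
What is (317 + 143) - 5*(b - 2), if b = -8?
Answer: 510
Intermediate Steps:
(317 + 143) - 5*(b - 2) = (317 + 143) - 5*(-8 - 2) = 460 - 5*(-10) = 460 + 50 = 510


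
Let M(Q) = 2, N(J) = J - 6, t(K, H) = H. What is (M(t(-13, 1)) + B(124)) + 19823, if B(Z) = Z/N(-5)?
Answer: 217951/11 ≈ 19814.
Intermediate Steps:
N(J) = -6 + J
B(Z) = -Z/11 (B(Z) = Z/(-6 - 5) = Z/(-11) = Z*(-1/11) = -Z/11)
(M(t(-13, 1)) + B(124)) + 19823 = (2 - 1/11*124) + 19823 = (2 - 124/11) + 19823 = -102/11 + 19823 = 217951/11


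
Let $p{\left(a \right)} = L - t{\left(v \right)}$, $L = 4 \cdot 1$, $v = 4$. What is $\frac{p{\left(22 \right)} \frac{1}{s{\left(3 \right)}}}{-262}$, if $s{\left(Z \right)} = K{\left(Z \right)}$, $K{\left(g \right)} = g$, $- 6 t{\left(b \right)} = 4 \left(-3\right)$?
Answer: $- \frac{1}{393} \approx -0.0025445$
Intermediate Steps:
$t{\left(b \right)} = 2$ ($t{\left(b \right)} = - \frac{4 \left(-3\right)}{6} = \left(- \frac{1}{6}\right) \left(-12\right) = 2$)
$L = 4$
$s{\left(Z \right)} = Z$
$p{\left(a \right)} = 2$ ($p{\left(a \right)} = 4 - 2 = 2$)
$\frac{p{\left(22 \right)} \frac{1}{s{\left(3 \right)}}}{-262} = \frac{2 \cdot \frac{1}{3}}{-262} = 2 \cdot \frac{1}{3} \left(- \frac{1}{262}\right) = \frac{2}{3} \left(- \frac{1}{262}\right) = - \frac{1}{393}$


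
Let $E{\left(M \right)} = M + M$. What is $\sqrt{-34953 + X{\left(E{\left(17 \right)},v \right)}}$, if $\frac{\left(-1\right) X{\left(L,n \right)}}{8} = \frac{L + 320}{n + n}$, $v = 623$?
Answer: $\frac{i \sqrt{13567155105}}{623} \approx 186.96 i$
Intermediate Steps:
$E{\left(M \right)} = 2 M$
$X{\left(L,n \right)} = - \frac{4 \left(320 + L\right)}{n}$ ($X{\left(L,n \right)} = - 8 \frac{L + 320}{n + n} = - 8 \frac{320 + L}{2 n} = - \frac{4 \left(320 + L\right)}{n}$)
$\sqrt{-34953 + X{\left(E{\left(17 \right)},v \right)}} = \sqrt{-34953 + \frac{4 \left(-320 - 2 \cdot 17\right)}{623}} = \sqrt{-34953 + 4 \cdot \frac{1}{623} \left(-320 - 34\right)} = \sqrt{-34953 + 4 \cdot \frac{1}{623} \left(-354\right)} = \sqrt{-34953 - \frac{1416}{623}} = \sqrt{- \frac{21777135}{623}} = \frac{i \sqrt{13567155105}}{623}$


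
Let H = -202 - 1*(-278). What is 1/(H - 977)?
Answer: -1/901 ≈ -0.0011099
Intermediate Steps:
H = 76 (H = -202 + 278 = 76)
1/(H - 977) = 1/(76 - 977) = 1/(-901) = -1/901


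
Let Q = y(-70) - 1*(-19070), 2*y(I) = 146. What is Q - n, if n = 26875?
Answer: -7732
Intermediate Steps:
y(I) = 73 (y(I) = (½)*146 = 73)
Q = 19143 (Q = 73 - 1*(-19070) = 73 + 19070 = 19143)
Q - n = 19143 - 1*26875 = 19143 - 26875 = -7732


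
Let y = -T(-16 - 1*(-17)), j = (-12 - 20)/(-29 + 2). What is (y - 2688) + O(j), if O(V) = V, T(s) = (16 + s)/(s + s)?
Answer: -145547/54 ≈ -2695.3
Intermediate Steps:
T(s) = (16 + s)/(2*s) (T(s) = (16 + s)/((2*s)) = (16 + s)*(1/(2*s)) = (16 + s)/(2*s))
j = 32/27 (j = -32/(-27) = -32*(-1/27) = 32/27 ≈ 1.1852)
y = -17/2 (y = -(16 + (-16 - 1*(-17)))/(2*(-16 - 1*(-17))) = -(16 + (-16 + 17))/(2*(-16 + 17)) = -(16 + 1)/(2*1) = -17/2 ≈ -8.5000)
(y - 2688) + O(j) = (-17/2 - 2688) + 32/27 = -5393/2 + 32/27 = -145547/54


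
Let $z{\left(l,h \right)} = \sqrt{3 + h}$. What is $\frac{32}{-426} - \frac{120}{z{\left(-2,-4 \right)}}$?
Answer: $- \frac{16}{213} + 120 i \approx -0.075117 + 120.0 i$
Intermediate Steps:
$\frac{32}{-426} - \frac{120}{z{\left(-2,-4 \right)}} = \frac{32}{-426} - \frac{120}{\sqrt{3 - 4}} = 32 \left(- \frac{1}{426}\right) - \frac{120}{\sqrt{-1}} = - \frac{16}{213} - \frac{120}{i} = - \frac{16}{213} - 120 \left(- i\right) = - \frac{16}{213} + 120 i$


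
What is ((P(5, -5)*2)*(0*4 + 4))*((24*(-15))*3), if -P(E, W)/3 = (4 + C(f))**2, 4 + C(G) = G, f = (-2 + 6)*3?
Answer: 3732480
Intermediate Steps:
f = 12 (f = 4*3 = 12)
C(G) = -4 + G
P(E, W) = -432 (P(E, W) = -3*(4 + (-4 + 12))**2 = -3*(4 + 8)**2 = -3*12**2 = -3*144 = -432)
((P(5, -5)*2)*(0*4 + 4))*((24*(-15))*3) = ((-432*2)*(0*4 + 4))*((24*(-15))*3) = (-864*(0 + 4))*(-360*3) = -864*4*(-1080) = -3456*(-1080) = 3732480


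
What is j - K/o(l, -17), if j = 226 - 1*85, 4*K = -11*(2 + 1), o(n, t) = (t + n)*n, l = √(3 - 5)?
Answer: 54697/388 + 187*I*√2/776 ≈ 140.97 + 0.3408*I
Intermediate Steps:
l = I*√2 (l = √(-2) = I*√2 ≈ 1.4142*I)
o(n, t) = n*(n + t) (o(n, t) = (n + t)*n = n*(n + t))
K = -33/4 (K = (-11*(2 + 1))/4 = (-11*3)/4 = (¼)*(-33) = -33/4 ≈ -8.2500)
j = 141 (j = 226 - 85 = 141)
j - K/o(l, -17) = 141 - (-33)/(4*((I*√2)*(I*√2 - 17))) = 141 - (-33)/(4*((I*√2)*(-17 + I*√2))) = 141 - (-33)/(4*(I*√2*(-17 + I*√2))) = 141 - (-33)*(-I*√2/(2*(-17 + I*√2)))/4 = 141 - 33*I*√2/(8*(-17 + I*√2))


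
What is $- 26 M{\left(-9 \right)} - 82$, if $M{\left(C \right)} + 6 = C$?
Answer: $308$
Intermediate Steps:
$M{\left(C \right)} = -6 + C$
$- 26 M{\left(-9 \right)} - 82 = - 26 \left(-6 - 9\right) - 82 = \left(-26\right) \left(-15\right) - 82 = 390 - 82 = 308$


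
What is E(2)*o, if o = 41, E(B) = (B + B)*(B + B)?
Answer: 656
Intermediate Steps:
E(B) = 4*B² (E(B) = (2*B)*(2*B) = 4*B²)
E(2)*o = (4*2²)*41 = (4*4)*41 = 16*41 = 656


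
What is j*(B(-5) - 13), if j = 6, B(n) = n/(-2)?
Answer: -63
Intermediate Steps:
B(n) = -n/2 (B(n) = n*(-½) = -n/2)
j*(B(-5) - 13) = 6*(-½*(-5) - 13) = 6*(5/2 - 13) = 6*(-21/2) = -63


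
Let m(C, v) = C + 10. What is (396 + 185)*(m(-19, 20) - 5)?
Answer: -8134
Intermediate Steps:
m(C, v) = 10 + C
(396 + 185)*(m(-19, 20) - 5) = (396 + 185)*((10 - 19) - 5) = 581*(-9 - 5) = 581*(-14) = -8134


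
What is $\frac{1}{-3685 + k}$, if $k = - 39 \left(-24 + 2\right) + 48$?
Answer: $- \frac{1}{2779} \approx -0.00035984$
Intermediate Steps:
$k = 906$ ($k = \left(-39\right) \left(-22\right) + 48 = 858 + 48 = 906$)
$\frac{1}{-3685 + k} = \frac{1}{-3685 + 906} = \frac{1}{-2779} = - \frac{1}{2779}$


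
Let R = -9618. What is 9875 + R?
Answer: 257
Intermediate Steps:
9875 + R = 9875 - 9618 = 257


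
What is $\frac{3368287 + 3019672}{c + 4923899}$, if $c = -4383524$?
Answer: $\frac{6387959}{540375} \approx 11.821$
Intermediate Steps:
$\frac{3368287 + 3019672}{c + 4923899} = \frac{3368287 + 3019672}{-4383524 + 4923899} = \frac{6387959}{540375}$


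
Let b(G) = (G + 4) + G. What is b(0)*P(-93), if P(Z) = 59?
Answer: 236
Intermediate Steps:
b(G) = 4 + 2*G (b(G) = (4 + G) + G = 4 + 2*G)
b(0)*P(-93) = (4 + 2*0)*59 = (4 + 0)*59 = 4*59 = 236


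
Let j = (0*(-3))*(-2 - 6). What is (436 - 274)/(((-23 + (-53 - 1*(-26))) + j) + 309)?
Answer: 162/259 ≈ 0.62548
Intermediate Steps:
j = 0 (j = 0*(-8) = 0)
(436 - 274)/(((-23 + (-53 - 1*(-26))) + j) + 309) = (436 - 274)/(((-23 + (-53 - 1*(-26))) + 0) + 309) = 162/(((-23 + (-53 + 26)) + 0) + 309) = 162/(((-23 - 27) + 0) + 309) = 162/((-50 + 0) + 309) = 162/(-50 + 309) = 162/259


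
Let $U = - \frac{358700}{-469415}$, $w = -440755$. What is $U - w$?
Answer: $\frac{41379473405}{93883} \approx 4.4076 \cdot 10^{5}$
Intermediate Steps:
$U = \frac{71740}{93883}$ ($U = \left(-358700\right) \left(- \frac{1}{469415}\right) = \frac{71740}{93883} \approx 0.76414$)
$U - w = \frac{71740}{93883} - -440755 = \frac{71740}{93883} + 440755 = \frac{41379473405}{93883}$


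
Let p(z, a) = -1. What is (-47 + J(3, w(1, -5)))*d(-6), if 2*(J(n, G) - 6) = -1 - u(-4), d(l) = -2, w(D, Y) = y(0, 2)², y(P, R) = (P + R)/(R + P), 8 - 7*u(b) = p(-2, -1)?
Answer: 590/7 ≈ 84.286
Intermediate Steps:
u(b) = 9/7 (u(b) = 8/7 - ⅐*(-1) = 8/7 + ⅐ = 9/7)
y(P, R) = 1 (y(P, R) = (P + R)/(P + R) = 1)
w(D, Y) = 1 (w(D, Y) = 1² = 1)
J(n, G) = 34/7 (J(n, G) = 6 + (-1 - 1*9/7)/2 = 6 + (-1 - 9/7)/2 = 6 + (½)*(-16/7) = 6 - 8/7 = 34/7)
(-47 + J(3, w(1, -5)))*d(-6) = (-47 + 34/7)*(-2) = -295/7*(-2) = 590/7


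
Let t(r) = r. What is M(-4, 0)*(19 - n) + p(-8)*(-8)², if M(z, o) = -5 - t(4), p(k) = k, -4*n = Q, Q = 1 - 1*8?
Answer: -2669/4 ≈ -667.25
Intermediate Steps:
Q = -7 (Q = 1 - 8 = -7)
n = 7/4 (n = -¼*(-7) = 7/4 ≈ 1.7500)
M(z, o) = -9 (M(z, o) = -5 - 1*4 = -5 - 4 = -9)
M(-4, 0)*(19 - n) + p(-8)*(-8)² = -9*(19 - 1*7/4) - 8*(-8)² = -9*(19 - 7/4) - 8*64 = -9*69/4 - 512 = -621/4 - 512 = -2669/4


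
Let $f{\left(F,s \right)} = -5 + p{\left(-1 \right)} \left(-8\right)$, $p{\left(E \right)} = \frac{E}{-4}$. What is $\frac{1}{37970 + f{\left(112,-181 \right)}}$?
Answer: $\frac{1}{37963} \approx 2.6341 \cdot 10^{-5}$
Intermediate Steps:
$p{\left(E \right)} = - \frac{E}{4}$ ($p{\left(E \right)} = E \left(- \frac{1}{4}\right) = - \frac{E}{4}$)
$f{\left(F,s \right)} = -7$ ($f{\left(F,s \right)} = -5 + \left(- \frac{1}{4}\right) \left(-1\right) \left(-8\right) = -5 + \frac{1}{4} \left(-8\right) = -5 - 2 = -7$)
$\frac{1}{37970 + f{\left(112,-181 \right)}} = \frac{1}{37970 - 7} = \frac{1}{37963}$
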